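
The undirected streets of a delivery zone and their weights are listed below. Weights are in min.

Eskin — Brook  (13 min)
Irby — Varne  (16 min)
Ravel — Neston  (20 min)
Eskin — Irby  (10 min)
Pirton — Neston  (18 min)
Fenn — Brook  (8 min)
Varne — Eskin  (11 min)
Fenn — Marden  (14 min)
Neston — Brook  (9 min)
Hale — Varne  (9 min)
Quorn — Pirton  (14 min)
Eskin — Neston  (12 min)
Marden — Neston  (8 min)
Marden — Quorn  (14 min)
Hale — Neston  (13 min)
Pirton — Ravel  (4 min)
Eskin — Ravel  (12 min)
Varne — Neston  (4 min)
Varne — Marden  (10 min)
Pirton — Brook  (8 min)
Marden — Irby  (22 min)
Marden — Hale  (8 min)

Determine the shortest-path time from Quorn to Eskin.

30 min

Candidate routes:
Quorn → Marden → Neston → Eskin: 14+8+12 = 34
Quorn → Pirton → Ravel → Eskin: 14+4+12 = 30
The minimum is 30 min via Quorn → Pirton → Ravel → Eskin.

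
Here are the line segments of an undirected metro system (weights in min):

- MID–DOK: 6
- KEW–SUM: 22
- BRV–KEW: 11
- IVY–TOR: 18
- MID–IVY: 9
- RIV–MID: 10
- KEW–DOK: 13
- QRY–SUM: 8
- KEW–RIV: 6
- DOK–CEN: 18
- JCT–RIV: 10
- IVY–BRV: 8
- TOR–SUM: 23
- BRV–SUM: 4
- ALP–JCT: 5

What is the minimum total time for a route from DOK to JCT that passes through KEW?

29 min

Best DOK to KEW: DOK → KEW costing 13
Best KEW to JCT: KEW → RIV → JCT costing 16
Total via KEW: 13 + 16 = 29 min.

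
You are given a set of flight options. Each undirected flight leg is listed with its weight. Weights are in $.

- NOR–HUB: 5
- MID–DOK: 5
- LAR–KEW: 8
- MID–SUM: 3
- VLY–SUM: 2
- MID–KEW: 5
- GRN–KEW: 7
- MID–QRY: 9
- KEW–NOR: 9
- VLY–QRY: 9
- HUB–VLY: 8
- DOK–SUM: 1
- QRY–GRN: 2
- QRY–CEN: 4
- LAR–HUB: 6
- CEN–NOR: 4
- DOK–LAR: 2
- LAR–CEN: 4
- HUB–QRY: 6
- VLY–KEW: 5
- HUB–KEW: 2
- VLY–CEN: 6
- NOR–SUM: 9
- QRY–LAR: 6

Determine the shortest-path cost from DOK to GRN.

Running Dijkstra from DOK:
DOK: 0
SUM: 1  (via DOK)
LAR: 2  (via DOK)
VLY: 3  (via SUM)
MID: 4  (via SUM)
CEN: 6  (via LAR)
KEW: 8  (via VLY)
HUB: 8  (via LAR)
QRY: 8  (via LAR)
GRN: 10  (via QRY)
Shortest route: DOK–LAR–QRY–GRN = $10.

$10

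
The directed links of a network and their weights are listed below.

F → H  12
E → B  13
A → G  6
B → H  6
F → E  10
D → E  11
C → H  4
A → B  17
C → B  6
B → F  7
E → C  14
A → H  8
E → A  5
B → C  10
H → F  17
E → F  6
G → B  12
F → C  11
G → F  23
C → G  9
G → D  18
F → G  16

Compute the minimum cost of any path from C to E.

23

Settle nodes by increasing distance from C:
C: 0
H: 4  (via C)
B: 6  (via C)
G: 9  (via C)
F: 13  (via B)
E: 23  (via F)
Shortest route: C–B–F–E = 23.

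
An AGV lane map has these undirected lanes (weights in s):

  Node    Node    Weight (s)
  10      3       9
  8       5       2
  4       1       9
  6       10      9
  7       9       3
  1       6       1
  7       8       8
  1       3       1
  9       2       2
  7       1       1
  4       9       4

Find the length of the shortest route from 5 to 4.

Shortest distances from 5:
5: 0
8: 2  (via 5)
7: 10  (via 8)
1: 11  (via 7)
3: 12  (via 1)
6: 12  (via 1)
9: 13  (via 7)
2: 15  (via 9)
4: 17  (via 9)
Shortest route: 5–8–7–9–4 = 17 s.

17 s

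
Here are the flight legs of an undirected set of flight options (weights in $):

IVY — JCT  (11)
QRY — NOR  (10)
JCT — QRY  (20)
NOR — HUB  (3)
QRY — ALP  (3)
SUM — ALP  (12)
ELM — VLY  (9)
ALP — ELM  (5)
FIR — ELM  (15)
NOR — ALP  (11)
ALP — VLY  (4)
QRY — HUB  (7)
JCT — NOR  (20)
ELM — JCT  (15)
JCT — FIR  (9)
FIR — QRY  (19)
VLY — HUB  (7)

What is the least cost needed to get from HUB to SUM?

$22

Compare a few routes:
HUB–QRY–ALP–SUM: 7+3+12 = 22
HUB–VLY–ALP–SUM: 7+4+12 = 23
The minimum is $22 via HUB–QRY–ALP–SUM.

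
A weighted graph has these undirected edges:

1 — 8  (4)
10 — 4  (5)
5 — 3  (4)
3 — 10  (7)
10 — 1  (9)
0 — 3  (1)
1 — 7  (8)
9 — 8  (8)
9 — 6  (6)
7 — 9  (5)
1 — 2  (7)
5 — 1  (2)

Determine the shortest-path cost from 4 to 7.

Shortest distances from 4:
4: 0
10: 5  (via 4)
3: 12  (via 10)
0: 13  (via 3)
1: 14  (via 10)
5: 16  (via 3)
8: 18  (via 1)
2: 21  (via 1)
7: 22  (via 1)
Shortest route: 4–10–1–7 = 22.

22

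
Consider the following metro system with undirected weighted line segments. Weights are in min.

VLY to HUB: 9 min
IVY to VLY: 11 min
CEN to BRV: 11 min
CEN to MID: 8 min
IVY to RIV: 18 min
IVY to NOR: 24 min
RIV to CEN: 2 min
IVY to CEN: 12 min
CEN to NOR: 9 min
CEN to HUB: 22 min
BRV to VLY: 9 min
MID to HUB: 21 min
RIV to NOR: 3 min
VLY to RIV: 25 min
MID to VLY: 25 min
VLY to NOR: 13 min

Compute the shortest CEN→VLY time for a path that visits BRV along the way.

Best CEN to BRV: CEN → BRV costing 11
Best BRV to VLY: BRV → VLY costing 9
Total via BRV: 11 + 9 = 20 min.

20 min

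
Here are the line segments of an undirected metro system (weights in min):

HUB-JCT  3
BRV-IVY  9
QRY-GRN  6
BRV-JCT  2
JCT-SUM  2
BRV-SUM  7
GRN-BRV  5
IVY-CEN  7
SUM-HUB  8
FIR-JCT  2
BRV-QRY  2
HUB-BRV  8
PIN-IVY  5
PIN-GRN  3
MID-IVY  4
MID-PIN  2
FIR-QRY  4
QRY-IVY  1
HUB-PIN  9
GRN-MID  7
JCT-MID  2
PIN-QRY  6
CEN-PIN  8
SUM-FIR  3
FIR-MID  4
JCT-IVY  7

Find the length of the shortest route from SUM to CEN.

14 min

Shortest distances from SUM:
SUM: 0
JCT: 2  (via SUM)
FIR: 3  (via SUM)
BRV: 4  (via JCT)
MID: 4  (via JCT)
HUB: 5  (via JCT)
QRY: 6  (via BRV)
PIN: 6  (via MID)
IVY: 7  (via QRY)
GRN: 9  (via BRV)
CEN: 14  (via PIN)
Shortest route: SUM–JCT–MID–PIN–CEN = 14 min.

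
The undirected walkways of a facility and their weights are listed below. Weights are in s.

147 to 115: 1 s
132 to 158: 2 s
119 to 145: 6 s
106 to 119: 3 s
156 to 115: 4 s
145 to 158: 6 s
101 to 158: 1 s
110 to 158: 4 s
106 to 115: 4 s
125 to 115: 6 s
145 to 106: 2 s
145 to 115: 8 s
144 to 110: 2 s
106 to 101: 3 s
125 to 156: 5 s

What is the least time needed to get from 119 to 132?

9 s

Running Dijkstra from 119:
119: 0
106: 3  (via 119)
145: 5  (via 106)
101: 6  (via 106)
158: 7  (via 101)
115: 7  (via 106)
147: 8  (via 115)
132: 9  (via 158)
Shortest route: 119 → 106 → 101 → 158 → 132 = 9 s.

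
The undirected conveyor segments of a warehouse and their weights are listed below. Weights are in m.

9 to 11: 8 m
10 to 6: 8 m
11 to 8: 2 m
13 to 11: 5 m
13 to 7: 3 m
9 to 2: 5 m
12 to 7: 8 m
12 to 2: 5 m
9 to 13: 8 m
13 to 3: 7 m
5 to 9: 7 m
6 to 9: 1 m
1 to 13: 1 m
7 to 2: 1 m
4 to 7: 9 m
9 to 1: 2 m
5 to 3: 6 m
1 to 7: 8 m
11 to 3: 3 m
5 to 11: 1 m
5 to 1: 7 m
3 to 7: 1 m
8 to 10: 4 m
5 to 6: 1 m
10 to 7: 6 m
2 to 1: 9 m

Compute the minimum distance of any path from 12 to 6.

Settle nodes by increasing distance from 12:
12: 0
2: 5  (via 12)
7: 6  (via 2)
3: 7  (via 7)
13: 9  (via 7)
1: 10  (via 13)
9: 10  (via 2)
11: 10  (via 3)
5: 11  (via 11)
6: 11  (via 9)
Shortest route: 12–2–9–6 = 11 m.

11 m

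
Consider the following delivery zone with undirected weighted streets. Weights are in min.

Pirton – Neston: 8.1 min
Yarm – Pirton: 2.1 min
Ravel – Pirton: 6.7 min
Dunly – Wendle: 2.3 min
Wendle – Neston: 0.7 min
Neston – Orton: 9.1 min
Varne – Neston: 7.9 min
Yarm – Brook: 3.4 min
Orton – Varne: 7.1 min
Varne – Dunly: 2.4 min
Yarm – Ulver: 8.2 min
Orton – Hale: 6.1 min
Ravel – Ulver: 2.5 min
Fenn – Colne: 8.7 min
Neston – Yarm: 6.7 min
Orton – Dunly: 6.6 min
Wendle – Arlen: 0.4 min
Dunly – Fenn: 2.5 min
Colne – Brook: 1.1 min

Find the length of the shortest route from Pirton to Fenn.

13.6 min

Settle nodes by increasing distance from Pirton:
Pirton: 0
Yarm: 2.1  (via Pirton)
Brook: 5.5  (via Yarm)
Colne: 6.6  (via Brook)
Ravel: 6.7  (via Pirton)
Neston: 8.1  (via Pirton)
Wendle: 8.8  (via Neston)
Arlen: 9.2  (via Wendle)
Ulver: 9.2  (via Ravel)
Dunly: 11.1  (via Wendle)
Varne: 13.5  (via Dunly)
Fenn: 13.6  (via Dunly)
Shortest route: Pirton → Neston → Wendle → Dunly → Fenn = 13.6 min.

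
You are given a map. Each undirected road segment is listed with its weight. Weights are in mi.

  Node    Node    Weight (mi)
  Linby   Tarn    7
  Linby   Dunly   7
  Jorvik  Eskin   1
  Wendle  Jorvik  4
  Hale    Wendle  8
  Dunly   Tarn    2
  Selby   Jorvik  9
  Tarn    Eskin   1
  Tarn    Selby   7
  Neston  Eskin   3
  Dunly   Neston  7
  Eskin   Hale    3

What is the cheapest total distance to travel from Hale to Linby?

Compare a few routes:
Hale → Eskin → Tarn → Linby: 3+1+7 = 11
Hale → Eskin → Tarn → Dunly → Linby: 3+1+2+7 = 13
Hale → Eskin → Neston → Dunly → Linby: 3+3+7+7 = 20
Cheapest is Hale → Eskin → Tarn → Linby at 11 mi.

11 mi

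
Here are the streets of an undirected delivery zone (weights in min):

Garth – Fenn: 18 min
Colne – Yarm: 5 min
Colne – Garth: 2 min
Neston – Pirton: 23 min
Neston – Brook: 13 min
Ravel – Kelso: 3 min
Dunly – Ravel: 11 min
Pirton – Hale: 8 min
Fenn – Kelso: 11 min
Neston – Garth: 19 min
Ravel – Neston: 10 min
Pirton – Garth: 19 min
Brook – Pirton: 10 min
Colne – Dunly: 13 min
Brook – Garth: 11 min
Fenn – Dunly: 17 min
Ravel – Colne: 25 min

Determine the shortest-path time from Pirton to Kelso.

36 min

Enumerating some paths:
Pirton → Neston → Ravel → Kelso: 23+10+3 = 36
Pirton → Garth → Colne → Dunly → Ravel → Kelso: 19+2+13+11+3 = 48
Pirton → Garth → Fenn → Kelso: 19+18+11 = 48
The minimum is 36 min via Pirton → Neston → Ravel → Kelso.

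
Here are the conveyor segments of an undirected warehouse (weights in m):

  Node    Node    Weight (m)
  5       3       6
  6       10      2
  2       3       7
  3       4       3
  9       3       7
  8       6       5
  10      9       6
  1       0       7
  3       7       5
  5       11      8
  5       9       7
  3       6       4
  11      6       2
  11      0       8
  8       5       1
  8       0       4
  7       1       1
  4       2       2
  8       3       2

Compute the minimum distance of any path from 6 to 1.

Candidate routes:
6 - 8 - 3 - 7 - 1: 5+2+5+1 = 13
6 - 3 - 7 - 1: 4+5+1 = 10
Cheapest is 6 - 3 - 7 - 1 at 10 m.

10 m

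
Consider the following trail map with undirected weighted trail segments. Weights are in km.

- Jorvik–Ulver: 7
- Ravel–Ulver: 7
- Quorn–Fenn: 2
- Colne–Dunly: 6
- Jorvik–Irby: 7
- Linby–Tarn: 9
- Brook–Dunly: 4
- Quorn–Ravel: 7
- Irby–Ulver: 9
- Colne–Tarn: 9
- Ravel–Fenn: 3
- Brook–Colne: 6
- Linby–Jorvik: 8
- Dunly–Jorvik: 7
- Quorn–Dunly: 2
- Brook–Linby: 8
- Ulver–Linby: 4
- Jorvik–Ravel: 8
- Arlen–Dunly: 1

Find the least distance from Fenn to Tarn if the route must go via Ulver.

Shortest Fenn→Ulver: Fenn → Ravel → Ulver = 10
Shortest Ulver→Tarn: Ulver → Linby → Tarn = 13
Total via Ulver: 10 + 13 = 23 km.

23 km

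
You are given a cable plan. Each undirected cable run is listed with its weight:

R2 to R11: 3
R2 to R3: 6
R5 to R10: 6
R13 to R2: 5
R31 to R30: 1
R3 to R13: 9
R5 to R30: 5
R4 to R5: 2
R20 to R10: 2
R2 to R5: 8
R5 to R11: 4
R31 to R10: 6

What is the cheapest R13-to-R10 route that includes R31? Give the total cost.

Shortest R13→R31: R13 → R2 → R11 → R5 → R30 → R31 = 18
Best R31 to R10: R31 → R10 costing 6
Total via R31: 18 + 6 = 24.

24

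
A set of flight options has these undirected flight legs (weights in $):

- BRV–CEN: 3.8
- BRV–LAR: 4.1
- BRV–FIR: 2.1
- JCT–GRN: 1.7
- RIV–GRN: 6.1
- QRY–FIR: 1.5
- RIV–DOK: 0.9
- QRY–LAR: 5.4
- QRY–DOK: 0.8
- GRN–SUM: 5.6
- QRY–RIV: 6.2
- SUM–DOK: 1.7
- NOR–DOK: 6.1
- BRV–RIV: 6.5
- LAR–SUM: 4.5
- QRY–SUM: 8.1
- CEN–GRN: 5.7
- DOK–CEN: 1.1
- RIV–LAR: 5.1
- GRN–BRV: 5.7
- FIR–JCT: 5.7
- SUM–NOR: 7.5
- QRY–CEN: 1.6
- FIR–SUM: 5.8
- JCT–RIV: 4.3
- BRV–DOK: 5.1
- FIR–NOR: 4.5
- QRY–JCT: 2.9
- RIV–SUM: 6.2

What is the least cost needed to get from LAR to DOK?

Compare a few routes:
LAR → SUM → DOK: 4.5+1.7 = 6.2
LAR → QRY → DOK: 5.4+0.8 = 6.2
LAR → RIV → DOK: 5.1+0.9 = 6
Cheapest is LAR → RIV → DOK at $6.

$6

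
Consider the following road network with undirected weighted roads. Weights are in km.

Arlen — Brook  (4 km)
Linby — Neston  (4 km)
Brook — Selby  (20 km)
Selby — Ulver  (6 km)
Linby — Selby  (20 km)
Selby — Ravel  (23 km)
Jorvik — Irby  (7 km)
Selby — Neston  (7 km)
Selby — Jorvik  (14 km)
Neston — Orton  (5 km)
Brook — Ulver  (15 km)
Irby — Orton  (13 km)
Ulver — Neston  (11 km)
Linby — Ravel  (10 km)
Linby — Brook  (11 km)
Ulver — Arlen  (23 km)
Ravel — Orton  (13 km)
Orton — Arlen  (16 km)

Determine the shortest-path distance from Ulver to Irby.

Candidate routes:
Ulver → Neston → Orton → Irby: 11+5+13 = 29
Ulver → Selby → Neston → Orton → Irby: 6+7+5+13 = 31
Ulver → Neston → Selby → Jorvik → Irby: 11+7+14+7 = 39
Ulver → Selby → Jorvik → Irby: 6+14+7 = 27
Cheapest is Ulver → Selby → Jorvik → Irby at 27 km.

27 km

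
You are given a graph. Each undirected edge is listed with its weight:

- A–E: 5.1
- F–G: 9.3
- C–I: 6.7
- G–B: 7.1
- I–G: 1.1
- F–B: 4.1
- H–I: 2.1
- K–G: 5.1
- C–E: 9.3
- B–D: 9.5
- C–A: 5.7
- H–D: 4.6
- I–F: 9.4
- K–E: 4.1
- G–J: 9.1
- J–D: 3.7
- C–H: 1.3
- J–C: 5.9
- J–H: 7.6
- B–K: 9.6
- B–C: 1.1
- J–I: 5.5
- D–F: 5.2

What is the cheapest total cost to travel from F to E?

14.5

Running Dijkstra from F:
F: 0
B: 4.1  (via F)
C: 5.2  (via B)
D: 5.2  (via F)
H: 6.5  (via C)
I: 8.6  (via H)
J: 8.9  (via D)
G: 9.3  (via F)
A: 10.9  (via C)
K: 13.7  (via B)
E: 14.5  (via C)
Shortest route: F → B → C → E = 14.5.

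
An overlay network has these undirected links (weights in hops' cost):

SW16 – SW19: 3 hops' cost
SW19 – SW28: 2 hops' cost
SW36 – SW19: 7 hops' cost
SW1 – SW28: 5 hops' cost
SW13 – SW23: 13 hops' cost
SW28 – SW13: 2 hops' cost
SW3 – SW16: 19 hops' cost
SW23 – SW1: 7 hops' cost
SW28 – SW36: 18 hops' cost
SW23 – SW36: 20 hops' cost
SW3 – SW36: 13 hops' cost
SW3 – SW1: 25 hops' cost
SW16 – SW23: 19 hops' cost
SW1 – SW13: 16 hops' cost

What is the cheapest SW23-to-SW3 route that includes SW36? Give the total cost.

Best SW23 to SW36: SW23–SW36 costing 20
Best SW36 to SW3: SW36–SW3 costing 13
Total via SW36: 20 + 13 = 33 hops' cost.

33 hops' cost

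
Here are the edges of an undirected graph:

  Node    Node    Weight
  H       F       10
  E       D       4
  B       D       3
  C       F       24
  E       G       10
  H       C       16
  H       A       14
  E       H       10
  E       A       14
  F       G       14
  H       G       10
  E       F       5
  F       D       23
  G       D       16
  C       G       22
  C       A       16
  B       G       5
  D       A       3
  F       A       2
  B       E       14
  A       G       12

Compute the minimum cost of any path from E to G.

10

Enumerating some paths:
E–F–A–D–B–G: 5+2+3+3+5 = 18
E–D–B–G: 4+3+5 = 12
E–G: 10 = 10
The minimum is 10 via E–G.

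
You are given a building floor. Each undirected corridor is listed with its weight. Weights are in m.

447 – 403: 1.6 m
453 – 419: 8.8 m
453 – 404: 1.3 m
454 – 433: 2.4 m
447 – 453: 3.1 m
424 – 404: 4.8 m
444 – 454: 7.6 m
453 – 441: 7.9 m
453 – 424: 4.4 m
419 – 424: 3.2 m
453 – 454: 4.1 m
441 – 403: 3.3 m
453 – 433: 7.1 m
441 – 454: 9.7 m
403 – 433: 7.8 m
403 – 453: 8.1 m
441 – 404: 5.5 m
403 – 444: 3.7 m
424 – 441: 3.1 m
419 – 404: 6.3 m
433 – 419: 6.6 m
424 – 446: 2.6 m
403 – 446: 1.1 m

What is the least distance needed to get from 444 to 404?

Candidate routes:
444 → 403 → 441 → 404: 3.7+3.3+5.5 = 12.5
444 → 403 → 446 → 424 → 404: 3.7+1.1+2.6+4.8 = 12.2
444 → 403 → 447 → 453 → 404: 3.7+1.6+3.1+1.3 = 9.7
444 → 454 → 453 → 404: 7.6+4.1+1.3 = 13
Cheapest is 444 → 403 → 447 → 453 → 404 at 9.7 m.

9.7 m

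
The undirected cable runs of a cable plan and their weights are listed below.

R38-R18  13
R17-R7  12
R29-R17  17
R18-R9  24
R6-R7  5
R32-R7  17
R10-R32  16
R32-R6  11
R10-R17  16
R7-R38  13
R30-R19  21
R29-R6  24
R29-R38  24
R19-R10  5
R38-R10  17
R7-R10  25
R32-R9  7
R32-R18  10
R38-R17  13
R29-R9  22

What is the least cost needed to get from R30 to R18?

52

Candidate routes:
R30 - R19 - R10 - R32 - R18: 21+5+16+10 = 52
R30 - R19 - R10 - R38 - R18: 21+5+17+13 = 56
The minimum is 52 via R30 - R19 - R10 - R32 - R18.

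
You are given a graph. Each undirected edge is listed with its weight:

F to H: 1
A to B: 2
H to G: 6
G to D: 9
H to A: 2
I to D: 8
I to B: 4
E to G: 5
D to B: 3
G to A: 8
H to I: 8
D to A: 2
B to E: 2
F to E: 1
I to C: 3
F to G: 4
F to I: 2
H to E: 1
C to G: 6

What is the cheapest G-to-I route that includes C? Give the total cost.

9

Shortest G→C: G–C = 6
Best C to I: C–I costing 3
Total via C: 6 + 3 = 9.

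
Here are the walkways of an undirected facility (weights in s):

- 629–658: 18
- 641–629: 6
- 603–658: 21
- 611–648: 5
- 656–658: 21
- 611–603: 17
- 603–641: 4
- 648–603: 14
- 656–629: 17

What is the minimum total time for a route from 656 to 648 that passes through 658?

Shortest 656→658: 656 → 658 = 21
Best 658 to 648: 658 → 603 → 648 costing 35
Total via 658: 21 + 35 = 56 s.

56 s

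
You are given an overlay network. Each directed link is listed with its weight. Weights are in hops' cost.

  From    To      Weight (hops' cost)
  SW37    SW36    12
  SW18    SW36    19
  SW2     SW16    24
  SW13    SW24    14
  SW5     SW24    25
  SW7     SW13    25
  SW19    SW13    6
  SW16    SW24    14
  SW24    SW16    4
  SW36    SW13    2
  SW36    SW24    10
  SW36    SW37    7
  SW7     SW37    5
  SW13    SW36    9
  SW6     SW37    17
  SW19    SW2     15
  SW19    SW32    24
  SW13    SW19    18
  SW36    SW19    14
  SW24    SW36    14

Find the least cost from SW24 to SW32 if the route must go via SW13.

Best SW24 to SW13: SW24 → SW36 → SW13 costing 16
Best SW13 to SW32: SW13 → SW19 → SW32 costing 42
Total via SW13: 16 + 42 = 58 hops' cost.

58 hops' cost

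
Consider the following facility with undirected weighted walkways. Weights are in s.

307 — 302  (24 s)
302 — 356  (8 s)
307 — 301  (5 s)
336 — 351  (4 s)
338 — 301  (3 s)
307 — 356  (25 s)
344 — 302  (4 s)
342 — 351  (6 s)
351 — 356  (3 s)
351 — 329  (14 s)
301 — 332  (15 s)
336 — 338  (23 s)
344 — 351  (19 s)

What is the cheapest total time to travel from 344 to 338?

36 s

Enumerating some paths:
344 - 302 - 307 - 301 - 338: 4+24+5+3 = 36
344 - 351 - 336 - 338: 19+4+23 = 46
344 - 302 - 356 - 351 - 336 - 338: 4+8+3+4+23 = 42
344 - 302 - 356 - 307 - 301 - 338: 4+8+25+5+3 = 45
Cheapest is 344 - 302 - 307 - 301 - 338 at 36 s.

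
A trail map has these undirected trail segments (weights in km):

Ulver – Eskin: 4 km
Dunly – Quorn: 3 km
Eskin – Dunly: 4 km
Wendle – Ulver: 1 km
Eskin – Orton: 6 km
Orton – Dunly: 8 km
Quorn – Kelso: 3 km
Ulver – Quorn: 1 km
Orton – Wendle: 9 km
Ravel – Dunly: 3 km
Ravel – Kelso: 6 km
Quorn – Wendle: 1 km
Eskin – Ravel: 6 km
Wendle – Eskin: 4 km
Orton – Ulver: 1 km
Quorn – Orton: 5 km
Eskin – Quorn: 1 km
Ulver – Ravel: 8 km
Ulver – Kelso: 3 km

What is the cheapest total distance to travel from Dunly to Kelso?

6 km

Candidate routes:
Dunly → Quorn → Kelso: 3+3 = 6
Dunly → Quorn → Ulver → Kelso: 3+1+3 = 7
Cheapest is Dunly → Quorn → Kelso at 6 km.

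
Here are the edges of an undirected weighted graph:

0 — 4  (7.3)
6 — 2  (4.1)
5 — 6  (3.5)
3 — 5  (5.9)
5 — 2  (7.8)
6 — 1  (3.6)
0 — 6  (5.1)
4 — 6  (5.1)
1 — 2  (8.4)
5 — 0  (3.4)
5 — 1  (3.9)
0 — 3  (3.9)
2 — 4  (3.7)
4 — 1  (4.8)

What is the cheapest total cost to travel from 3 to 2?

13.1

Running Dijkstra from 3:
3: 0
0: 3.9  (via 3)
5: 5.9  (via 3)
6: 9  (via 0)
1: 9.8  (via 5)
4: 11.2  (via 0)
2: 13.1  (via 6)
Shortest route: 3 → 0 → 6 → 2 = 13.1.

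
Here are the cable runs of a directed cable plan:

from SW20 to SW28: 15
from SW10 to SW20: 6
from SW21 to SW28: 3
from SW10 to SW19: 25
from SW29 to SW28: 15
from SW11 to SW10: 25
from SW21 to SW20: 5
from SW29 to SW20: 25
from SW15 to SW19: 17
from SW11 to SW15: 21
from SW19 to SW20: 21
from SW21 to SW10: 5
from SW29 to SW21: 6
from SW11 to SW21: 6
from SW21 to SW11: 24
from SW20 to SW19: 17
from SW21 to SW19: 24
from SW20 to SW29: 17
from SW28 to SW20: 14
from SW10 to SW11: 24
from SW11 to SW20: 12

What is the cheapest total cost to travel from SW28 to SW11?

61

Enumerating some paths:
SW28–SW20–SW29–SW21–SW11: 14+17+6+24 = 61
SW28–SW20–SW29–SW21–SW10–SW11: 14+17+6+5+24 = 66
The minimum is 61 via SW28–SW20–SW29–SW21–SW11.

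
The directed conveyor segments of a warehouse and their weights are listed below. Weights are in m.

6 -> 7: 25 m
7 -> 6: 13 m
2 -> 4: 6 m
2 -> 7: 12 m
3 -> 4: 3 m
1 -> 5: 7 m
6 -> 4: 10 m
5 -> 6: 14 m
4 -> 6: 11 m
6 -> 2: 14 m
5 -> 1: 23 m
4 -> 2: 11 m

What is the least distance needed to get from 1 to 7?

Shortest distances from 1:
1: 0
5: 7  (via 1)
6: 21  (via 5)
4: 31  (via 6)
2: 35  (via 6)
7: 46  (via 6)
Shortest route: 1–5–6–7 = 46 m.

46 m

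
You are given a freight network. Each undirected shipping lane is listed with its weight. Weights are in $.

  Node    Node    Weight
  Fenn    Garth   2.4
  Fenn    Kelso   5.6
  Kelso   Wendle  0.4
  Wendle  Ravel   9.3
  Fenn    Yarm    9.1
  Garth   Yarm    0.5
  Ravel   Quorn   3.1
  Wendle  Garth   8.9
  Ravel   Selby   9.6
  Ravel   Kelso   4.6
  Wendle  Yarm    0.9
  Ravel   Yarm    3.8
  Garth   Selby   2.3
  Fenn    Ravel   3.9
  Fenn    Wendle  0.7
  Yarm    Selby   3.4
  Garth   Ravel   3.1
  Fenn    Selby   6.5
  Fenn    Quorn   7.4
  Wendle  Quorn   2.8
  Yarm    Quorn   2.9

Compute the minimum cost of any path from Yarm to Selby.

Candidate routes:
Yarm–Selby: 3.4 = 3.4
Yarm–Garth–Selby: 0.5+2.3 = 2.8
Yarm–Wendle–Fenn–Garth–Selby: 0.9+0.7+2.4+2.3 = 6.3
Cheapest is Yarm–Garth–Selby at $2.8.

$2.8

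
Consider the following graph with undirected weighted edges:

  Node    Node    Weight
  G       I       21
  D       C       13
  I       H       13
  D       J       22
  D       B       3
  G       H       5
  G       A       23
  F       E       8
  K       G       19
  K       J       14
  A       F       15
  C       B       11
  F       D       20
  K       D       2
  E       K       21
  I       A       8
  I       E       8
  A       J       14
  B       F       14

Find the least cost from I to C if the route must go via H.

Best I to H: I–H costing 13
Shortest H→C: H–G–K–D–C = 39
Total via H: 13 + 39 = 52.

52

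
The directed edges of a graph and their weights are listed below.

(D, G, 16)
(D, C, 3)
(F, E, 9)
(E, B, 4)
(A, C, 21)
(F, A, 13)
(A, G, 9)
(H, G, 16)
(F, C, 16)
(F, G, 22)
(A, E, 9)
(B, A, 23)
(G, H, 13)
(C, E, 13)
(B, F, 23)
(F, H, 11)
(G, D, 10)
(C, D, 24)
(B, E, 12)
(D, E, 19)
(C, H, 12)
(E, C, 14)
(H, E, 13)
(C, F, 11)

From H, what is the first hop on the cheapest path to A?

Candidate routes:
H → E → B → F → A: 13+4+23+13 = 53
H → E → C → F → A: 13+14+11+13 = 51
H → E → B → A: 13+4+23 = 40
H → G → D → C → F → A: 16+10+3+11+13 = 53
Cheapest is H → E → B → A at 40.
So from H the first move is to E.

E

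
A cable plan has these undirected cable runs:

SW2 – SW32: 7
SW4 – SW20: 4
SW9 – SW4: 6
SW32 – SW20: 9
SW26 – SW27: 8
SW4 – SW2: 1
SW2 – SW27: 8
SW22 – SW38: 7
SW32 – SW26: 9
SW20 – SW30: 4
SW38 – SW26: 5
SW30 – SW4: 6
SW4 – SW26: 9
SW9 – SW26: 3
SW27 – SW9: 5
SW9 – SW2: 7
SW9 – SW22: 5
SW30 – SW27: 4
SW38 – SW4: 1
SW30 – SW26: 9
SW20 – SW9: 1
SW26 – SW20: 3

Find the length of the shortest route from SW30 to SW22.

10

Running Dijkstra from SW30:
SW30: 0
SW27: 4  (via SW30)
SW20: 4  (via SW30)
SW9: 5  (via SW20)
SW4: 6  (via SW30)
SW26: 7  (via SW20)
SW38: 7  (via SW4)
SW2: 7  (via SW4)
SW22: 10  (via SW9)
Shortest route: SW30–SW20–SW9–SW22 = 10.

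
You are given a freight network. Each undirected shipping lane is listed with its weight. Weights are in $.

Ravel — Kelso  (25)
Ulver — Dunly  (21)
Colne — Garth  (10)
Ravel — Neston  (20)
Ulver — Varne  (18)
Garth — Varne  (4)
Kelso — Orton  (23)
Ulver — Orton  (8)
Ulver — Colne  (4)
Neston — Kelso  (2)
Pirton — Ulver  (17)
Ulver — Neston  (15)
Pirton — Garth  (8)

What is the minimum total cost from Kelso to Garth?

$31

Candidate routes:
Kelso → Neston → Ulver → Varne → Garth: 2+15+18+4 = 39
Kelso → Neston → Ulver → Colne → Garth: 2+15+4+10 = 31
Kelso → Neston → Ulver → Pirton → Garth: 2+15+17+8 = 42
The minimum is $31 via Kelso → Neston → Ulver → Colne → Garth.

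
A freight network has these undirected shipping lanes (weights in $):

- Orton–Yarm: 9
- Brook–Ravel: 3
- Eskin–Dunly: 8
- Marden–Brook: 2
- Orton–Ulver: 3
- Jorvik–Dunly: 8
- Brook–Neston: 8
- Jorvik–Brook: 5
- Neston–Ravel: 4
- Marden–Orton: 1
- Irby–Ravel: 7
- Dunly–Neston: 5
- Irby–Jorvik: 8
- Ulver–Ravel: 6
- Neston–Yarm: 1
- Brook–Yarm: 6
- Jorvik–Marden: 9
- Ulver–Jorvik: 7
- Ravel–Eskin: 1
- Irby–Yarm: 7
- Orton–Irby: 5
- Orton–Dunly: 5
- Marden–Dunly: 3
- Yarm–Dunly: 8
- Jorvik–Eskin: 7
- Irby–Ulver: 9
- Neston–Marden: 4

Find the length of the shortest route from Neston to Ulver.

$8

Settle nodes by increasing distance from Neston:
Neston: 0
Yarm: 1  (via Neston)
Marden: 4  (via Neston)
Ravel: 4  (via Neston)
Dunly: 5  (via Neston)
Eskin: 5  (via Ravel)
Orton: 5  (via Marden)
Brook: 6  (via Marden)
Ulver: 8  (via Orton)
Shortest route: Neston–Marden–Orton–Ulver = $8.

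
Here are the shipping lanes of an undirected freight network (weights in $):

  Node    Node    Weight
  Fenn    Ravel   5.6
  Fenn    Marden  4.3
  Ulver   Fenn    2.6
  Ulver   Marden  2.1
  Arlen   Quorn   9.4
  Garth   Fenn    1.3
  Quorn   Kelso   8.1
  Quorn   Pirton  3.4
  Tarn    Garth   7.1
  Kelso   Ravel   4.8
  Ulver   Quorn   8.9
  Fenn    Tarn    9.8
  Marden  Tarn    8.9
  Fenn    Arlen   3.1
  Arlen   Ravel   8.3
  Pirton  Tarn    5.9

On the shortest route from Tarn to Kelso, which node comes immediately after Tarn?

Pirton

Compare a few routes:
Tarn → Garth → Fenn → Ravel → Kelso: 7.1+1.3+5.6+4.8 = 18.8
Tarn → Pirton → Quorn → Kelso: 5.9+3.4+8.1 = 17.4
Cheapest is Tarn → Pirton → Quorn → Kelso at $17.4.
So from Tarn the first move is to Pirton.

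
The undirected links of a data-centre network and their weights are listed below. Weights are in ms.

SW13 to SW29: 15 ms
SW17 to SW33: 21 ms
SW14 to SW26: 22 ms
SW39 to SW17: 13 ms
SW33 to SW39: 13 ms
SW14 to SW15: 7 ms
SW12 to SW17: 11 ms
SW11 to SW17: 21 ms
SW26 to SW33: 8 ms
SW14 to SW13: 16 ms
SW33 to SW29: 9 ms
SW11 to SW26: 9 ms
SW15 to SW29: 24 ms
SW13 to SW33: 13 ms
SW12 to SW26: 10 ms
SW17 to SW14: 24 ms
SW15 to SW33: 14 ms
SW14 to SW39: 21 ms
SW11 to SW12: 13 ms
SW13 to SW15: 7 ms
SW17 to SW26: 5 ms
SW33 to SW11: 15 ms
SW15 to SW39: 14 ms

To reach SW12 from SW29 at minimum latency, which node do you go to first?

SW33

Candidate routes:
SW29 → SW33 → SW11 → SW12: 9+15+13 = 37
SW29 → SW33 → SW26 → SW17 → SW12: 9+8+5+11 = 33
SW29 → SW33 → SW26 → SW11 → SW12: 9+8+9+13 = 39
SW29 → SW33 → SW26 → SW12: 9+8+10 = 27
Cheapest is SW29 → SW33 → SW26 → SW12 at 27 ms.
So from SW29 the first move is to SW33.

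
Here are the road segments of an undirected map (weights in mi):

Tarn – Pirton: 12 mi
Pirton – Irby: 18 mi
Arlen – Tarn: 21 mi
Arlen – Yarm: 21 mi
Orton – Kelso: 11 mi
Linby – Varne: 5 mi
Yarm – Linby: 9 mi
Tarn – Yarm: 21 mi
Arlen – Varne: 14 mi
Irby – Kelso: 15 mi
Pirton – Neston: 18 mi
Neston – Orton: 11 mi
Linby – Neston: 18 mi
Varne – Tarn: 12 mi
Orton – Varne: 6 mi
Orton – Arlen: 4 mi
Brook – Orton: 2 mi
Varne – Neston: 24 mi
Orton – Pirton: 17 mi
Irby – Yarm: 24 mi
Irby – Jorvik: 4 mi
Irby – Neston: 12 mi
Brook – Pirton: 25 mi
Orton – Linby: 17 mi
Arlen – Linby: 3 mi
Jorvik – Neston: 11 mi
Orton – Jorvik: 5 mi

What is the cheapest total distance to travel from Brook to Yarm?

18 mi

Enumerating some paths:
Brook–Orton–Arlen–Yarm: 2+4+21 = 27
Brook–Orton–Arlen–Linby–Yarm: 2+4+3+9 = 18
Brook–Orton–Varne–Linby–Yarm: 2+6+5+9 = 22
The minimum is 18 mi via Brook–Orton–Arlen–Linby–Yarm.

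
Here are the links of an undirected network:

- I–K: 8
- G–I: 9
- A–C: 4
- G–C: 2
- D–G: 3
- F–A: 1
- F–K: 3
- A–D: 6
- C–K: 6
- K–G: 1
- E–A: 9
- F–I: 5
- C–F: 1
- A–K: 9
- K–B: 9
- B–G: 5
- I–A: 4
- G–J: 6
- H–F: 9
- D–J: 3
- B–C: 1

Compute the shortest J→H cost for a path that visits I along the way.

Shortest J→I: J → D → A → I = 13
Best I to H: I → F → H costing 14
Total via I: 13 + 14 = 27.

27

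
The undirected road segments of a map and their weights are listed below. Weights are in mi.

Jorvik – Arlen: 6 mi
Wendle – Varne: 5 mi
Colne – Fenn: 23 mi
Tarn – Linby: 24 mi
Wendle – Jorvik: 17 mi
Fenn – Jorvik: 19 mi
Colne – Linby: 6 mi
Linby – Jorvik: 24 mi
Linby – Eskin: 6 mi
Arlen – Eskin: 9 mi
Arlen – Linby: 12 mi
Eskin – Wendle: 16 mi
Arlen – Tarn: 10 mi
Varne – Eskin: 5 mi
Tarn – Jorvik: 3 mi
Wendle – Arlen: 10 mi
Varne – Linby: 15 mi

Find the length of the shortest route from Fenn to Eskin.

Shortest distances from Fenn:
Fenn: 0
Jorvik: 19  (via Fenn)
Tarn: 22  (via Jorvik)
Colne: 23  (via Fenn)
Arlen: 25  (via Jorvik)
Linby: 29  (via Colne)
Eskin: 34  (via Arlen)
Shortest route: Fenn–Jorvik–Arlen–Eskin = 34 mi.

34 mi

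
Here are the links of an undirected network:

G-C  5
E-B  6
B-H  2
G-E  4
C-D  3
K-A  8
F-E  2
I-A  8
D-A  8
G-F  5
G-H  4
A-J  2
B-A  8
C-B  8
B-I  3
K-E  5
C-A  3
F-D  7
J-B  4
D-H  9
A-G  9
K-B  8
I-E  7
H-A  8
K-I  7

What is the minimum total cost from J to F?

12

Candidate routes:
J - A - C - D - F: 2+3+3+7 = 15
J - B - E - F: 4+6+2 = 12
Cheapest is J - B - E - F at 12.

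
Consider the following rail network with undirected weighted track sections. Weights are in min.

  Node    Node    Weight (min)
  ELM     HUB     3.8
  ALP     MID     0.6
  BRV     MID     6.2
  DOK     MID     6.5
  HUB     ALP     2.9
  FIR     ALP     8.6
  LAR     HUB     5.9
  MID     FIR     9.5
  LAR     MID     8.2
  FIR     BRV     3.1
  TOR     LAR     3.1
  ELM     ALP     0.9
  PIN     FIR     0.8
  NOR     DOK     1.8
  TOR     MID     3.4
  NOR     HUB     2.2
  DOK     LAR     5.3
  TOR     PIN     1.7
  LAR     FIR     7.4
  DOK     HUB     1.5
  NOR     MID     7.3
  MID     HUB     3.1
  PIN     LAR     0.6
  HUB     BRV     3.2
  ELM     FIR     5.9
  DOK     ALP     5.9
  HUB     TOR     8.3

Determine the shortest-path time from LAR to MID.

5.7 min

Settle nodes by increasing distance from LAR:
LAR: 0
PIN: 0.6  (via LAR)
FIR: 1.4  (via PIN)
TOR: 2.3  (via PIN)
BRV: 4.5  (via FIR)
DOK: 5.3  (via LAR)
MID: 5.7  (via TOR)
Shortest route: LAR–PIN–TOR–MID = 5.7 min.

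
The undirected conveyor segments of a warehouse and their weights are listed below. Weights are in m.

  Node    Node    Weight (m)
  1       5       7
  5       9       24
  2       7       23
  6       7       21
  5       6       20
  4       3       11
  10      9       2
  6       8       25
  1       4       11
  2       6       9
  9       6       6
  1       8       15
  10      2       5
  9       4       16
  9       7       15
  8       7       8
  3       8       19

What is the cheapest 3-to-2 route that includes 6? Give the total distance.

Best 3 to 6: 3–4–9–6 costing 33
Shortest 6→2: 6–2 = 9
Total via 6: 33 + 9 = 42 m.

42 m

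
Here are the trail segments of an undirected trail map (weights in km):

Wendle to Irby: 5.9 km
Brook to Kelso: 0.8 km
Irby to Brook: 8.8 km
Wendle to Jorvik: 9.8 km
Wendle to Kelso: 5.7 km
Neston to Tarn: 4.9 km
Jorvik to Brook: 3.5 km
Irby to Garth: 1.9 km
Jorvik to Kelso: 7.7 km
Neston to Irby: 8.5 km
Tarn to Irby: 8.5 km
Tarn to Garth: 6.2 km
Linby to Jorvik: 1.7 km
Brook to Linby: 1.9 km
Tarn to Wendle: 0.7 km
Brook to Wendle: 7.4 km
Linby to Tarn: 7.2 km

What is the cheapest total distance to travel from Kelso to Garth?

Running Dijkstra from Kelso:
Kelso: 0
Brook: 0.8  (via Kelso)
Linby: 2.7  (via Brook)
Jorvik: 4.3  (via Brook)
Wendle: 5.7  (via Kelso)
Tarn: 6.4  (via Wendle)
Irby: 9.6  (via Brook)
Neston: 11.3  (via Tarn)
Garth: 11.5  (via Irby)
Shortest route: Kelso–Brook–Irby–Garth = 11.5 km.

11.5 km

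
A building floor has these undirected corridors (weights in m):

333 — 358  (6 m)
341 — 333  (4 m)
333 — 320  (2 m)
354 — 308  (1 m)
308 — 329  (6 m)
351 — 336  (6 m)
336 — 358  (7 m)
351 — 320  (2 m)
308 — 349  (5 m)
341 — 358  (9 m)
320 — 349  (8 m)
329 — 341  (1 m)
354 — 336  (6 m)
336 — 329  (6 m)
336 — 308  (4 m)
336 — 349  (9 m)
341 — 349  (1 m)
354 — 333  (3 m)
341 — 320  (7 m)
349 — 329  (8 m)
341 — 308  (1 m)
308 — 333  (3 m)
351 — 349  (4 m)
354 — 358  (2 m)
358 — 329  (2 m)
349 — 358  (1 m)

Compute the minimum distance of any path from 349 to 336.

6 m

Settle nodes by increasing distance from 349:
349: 0
341: 1  (via 349)
358: 1  (via 349)
308: 2  (via 341)
329: 2  (via 341)
354: 3  (via 358)
351: 4  (via 349)
333: 5  (via 341)
336: 6  (via 308)
Shortest route: 349–341–308–336 = 6 m.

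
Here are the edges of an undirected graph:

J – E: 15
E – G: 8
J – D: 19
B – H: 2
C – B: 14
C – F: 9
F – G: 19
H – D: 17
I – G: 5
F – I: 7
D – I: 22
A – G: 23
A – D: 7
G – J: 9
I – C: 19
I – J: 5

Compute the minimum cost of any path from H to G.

37

Settle nodes by increasing distance from H:
H: 0
B: 2  (via H)
C: 16  (via B)
D: 17  (via H)
A: 24  (via D)
F: 25  (via C)
I: 32  (via F)
J: 36  (via D)
G: 37  (via I)
Shortest route: H → B → C → F → I → G = 37.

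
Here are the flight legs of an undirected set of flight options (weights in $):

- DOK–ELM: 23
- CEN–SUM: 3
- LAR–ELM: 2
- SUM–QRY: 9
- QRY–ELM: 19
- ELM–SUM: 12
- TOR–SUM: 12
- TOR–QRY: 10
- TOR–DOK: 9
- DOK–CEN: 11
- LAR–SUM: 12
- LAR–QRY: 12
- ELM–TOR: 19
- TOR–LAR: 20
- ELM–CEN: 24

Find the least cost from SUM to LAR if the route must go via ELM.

$14

Shortest SUM→ELM: SUM–ELM = 12
Shortest ELM→LAR: ELM–LAR = 2
Total via ELM: 12 + 2 = $14.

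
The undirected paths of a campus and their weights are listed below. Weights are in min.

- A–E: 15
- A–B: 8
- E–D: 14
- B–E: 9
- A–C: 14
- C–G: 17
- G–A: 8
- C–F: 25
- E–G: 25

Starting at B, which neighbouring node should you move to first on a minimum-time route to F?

Enumerating some paths:
B - A - C - F: 8+14+25 = 47
B - E - A - G - C - F: 9+15+8+17+25 = 74
B - E - A - C - F: 9+15+14+25 = 63
B - A - G - C - F: 8+8+17+25 = 58
The minimum is 47 min via B - A - C - F.
So from B the first move is to A.

A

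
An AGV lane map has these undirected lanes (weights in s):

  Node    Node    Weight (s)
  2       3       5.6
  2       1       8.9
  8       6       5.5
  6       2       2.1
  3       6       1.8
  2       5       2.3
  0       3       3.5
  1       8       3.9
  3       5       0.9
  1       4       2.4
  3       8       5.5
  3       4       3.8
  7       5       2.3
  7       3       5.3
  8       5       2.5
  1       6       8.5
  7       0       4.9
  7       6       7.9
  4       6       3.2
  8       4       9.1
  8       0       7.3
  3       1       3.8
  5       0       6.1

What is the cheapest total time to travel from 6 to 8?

5.2 s

Settle nodes by increasing distance from 6:
6: 0
3: 1.8  (via 6)
2: 2.1  (via 6)
5: 2.7  (via 3)
4: 3.2  (via 6)
7: 5  (via 5)
8: 5.2  (via 5)
Shortest route: 6 → 3 → 5 → 8 = 5.2 s.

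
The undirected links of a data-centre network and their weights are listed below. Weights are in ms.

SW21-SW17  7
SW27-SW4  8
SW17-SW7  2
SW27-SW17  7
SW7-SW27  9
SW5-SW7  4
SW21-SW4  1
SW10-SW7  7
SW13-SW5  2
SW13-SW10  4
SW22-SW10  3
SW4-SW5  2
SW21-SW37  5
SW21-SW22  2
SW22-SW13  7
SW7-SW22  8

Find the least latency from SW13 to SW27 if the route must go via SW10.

18 ms

Shortest SW13→SW10: SW13 → SW10 = 4
Best SW10 to SW27: SW10 → SW22 → SW21 → SW4 → SW27 costing 14
Total via SW10: 4 + 14 = 18 ms.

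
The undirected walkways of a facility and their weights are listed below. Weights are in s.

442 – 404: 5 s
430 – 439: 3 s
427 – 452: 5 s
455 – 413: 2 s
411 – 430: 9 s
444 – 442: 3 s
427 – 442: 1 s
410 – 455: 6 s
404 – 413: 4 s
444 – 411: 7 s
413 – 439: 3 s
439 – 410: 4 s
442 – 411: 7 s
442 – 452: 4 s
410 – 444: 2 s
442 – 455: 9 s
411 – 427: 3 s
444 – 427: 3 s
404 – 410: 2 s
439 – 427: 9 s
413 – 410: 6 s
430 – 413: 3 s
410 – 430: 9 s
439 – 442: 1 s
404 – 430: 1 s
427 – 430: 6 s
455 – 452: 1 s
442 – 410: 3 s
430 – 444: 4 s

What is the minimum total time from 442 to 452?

4 s

Enumerating some paths:
442 → 452: 4 = 4
442 → 439 → 413 → 455 → 452: 1+3+2+1 = 7
442 → 427 → 452: 1+5 = 6
Cheapest is 442 → 452 at 4 s.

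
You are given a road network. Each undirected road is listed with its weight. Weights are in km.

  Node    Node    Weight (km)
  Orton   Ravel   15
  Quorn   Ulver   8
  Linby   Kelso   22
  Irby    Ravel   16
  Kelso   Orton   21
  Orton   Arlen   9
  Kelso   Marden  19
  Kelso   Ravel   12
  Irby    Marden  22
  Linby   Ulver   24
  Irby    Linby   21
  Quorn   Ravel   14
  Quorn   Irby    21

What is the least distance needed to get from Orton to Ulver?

37 km

Settle nodes by increasing distance from Orton:
Orton: 0
Arlen: 9  (via Orton)
Ravel: 15  (via Orton)
Kelso: 21  (via Orton)
Quorn: 29  (via Ravel)
Irby: 31  (via Ravel)
Ulver: 37  (via Quorn)
Shortest route: Orton–Ravel–Quorn–Ulver = 37 km.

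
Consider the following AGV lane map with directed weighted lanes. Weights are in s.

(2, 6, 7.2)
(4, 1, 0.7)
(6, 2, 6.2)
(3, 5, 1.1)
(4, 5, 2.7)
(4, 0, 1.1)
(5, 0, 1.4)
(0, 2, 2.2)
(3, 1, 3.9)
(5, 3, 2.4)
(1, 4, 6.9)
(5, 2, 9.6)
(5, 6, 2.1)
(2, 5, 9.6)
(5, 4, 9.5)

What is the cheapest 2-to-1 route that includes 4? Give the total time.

19.8 s

Shortest 2→4: 2 → 5 → 4 = 19.1
Best 4 to 1: 4 → 1 costing 0.7
Total via 4: 19.1 + 0.7 = 19.8 s.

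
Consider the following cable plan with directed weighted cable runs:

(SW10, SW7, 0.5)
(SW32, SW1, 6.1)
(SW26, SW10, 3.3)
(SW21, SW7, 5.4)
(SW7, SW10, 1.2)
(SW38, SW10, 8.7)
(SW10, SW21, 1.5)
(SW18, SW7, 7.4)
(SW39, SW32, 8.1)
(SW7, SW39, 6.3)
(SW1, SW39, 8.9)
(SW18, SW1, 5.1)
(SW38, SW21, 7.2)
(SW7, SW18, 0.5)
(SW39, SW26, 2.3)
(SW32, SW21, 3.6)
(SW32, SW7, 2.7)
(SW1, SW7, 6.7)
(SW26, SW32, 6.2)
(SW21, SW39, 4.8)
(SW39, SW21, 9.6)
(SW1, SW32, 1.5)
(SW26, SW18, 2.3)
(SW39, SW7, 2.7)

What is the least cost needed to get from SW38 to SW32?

16.3

Candidate routes:
SW38–SW21–SW39–SW32: 7.2+4.8+8.1 = 20.1
SW38–SW21–SW7–SW18–SW1–SW32: 7.2+5.4+0.5+5.1+1.5 = 19.7
SW38–SW10–SW7–SW18–SW1–SW32: 8.7+0.5+0.5+5.1+1.5 = 16.3
The minimum is 16.3 via SW38–SW10–SW7–SW18–SW1–SW32.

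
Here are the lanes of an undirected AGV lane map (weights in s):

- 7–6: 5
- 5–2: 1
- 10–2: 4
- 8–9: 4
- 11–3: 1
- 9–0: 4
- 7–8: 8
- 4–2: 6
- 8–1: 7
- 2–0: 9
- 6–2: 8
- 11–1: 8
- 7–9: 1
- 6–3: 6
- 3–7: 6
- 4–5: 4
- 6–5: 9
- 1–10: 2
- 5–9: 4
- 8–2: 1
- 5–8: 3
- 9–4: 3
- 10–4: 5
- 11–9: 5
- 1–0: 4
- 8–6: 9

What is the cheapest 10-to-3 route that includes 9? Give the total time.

Shortest 10→9: 10 → 4 → 9 = 8
Best 9 to 3: 9 → 11 → 3 costing 6
Total via 9: 8 + 6 = 14 s.

14 s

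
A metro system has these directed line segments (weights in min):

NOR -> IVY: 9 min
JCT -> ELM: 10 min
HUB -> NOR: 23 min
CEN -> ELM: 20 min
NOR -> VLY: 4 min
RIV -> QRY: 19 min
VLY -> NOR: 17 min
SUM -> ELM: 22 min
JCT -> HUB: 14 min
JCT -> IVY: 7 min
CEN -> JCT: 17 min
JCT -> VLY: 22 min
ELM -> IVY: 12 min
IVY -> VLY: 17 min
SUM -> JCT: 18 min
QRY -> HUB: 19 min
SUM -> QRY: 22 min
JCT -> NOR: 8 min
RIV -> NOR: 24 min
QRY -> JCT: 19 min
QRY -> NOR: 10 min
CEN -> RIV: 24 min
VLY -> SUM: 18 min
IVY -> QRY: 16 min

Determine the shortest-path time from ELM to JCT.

47 min

Running Dijkstra from ELM:
ELM: 0
IVY: 12  (via ELM)
QRY: 28  (via IVY)
VLY: 29  (via IVY)
NOR: 38  (via QRY)
SUM: 47  (via VLY)
HUB: 47  (via QRY)
JCT: 47  (via QRY)
Shortest route: ELM–IVY–QRY–JCT = 47 min.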